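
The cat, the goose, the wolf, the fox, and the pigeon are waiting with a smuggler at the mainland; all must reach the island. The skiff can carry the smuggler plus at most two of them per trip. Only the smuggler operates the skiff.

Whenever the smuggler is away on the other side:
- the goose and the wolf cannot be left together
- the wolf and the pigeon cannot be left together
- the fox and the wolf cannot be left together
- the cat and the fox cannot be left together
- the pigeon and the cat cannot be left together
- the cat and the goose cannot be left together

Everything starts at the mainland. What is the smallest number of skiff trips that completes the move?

Counting alone: the smuggler can take at most 2 across per trip to the island, so moving all 5 needs at least 3 loaded trips out, with a return between consecutive ones — at least 5 crossings.
The safety rule pushes this higher. Following every safe sequence of crossings, the most of the 5 that can be at the island as the skiff arrives there on crossing 5 is 4 — never all 5.
So no plan with fewer than 7 crossings exists, and this one achieves 7:
1. Smuggler goes to the island with the cat and the wolf.  [the mainland: the fox, the goose, the pigeon | the island: the cat, the wolf]
2. Smuggler goes back to the mainland alone.  [the mainland: the fox, the goose, the pigeon | the island: the cat, the wolf]
3. Smuggler goes to the island with the goose.  [the mainland: the fox, the pigeon | the island: the cat, the goose, the wolf]
4. Smuggler goes back to the mainland with the cat and the wolf.  [the mainland: the cat, the fox, the pigeon, the wolf | the island: the goose]
5. Smuggler goes to the island with the fox and the pigeon.  [the mainland: the cat, the wolf | the island: the fox, the goose, the pigeon]
6. Smuggler goes back to the mainland alone.  [the mainland: the cat, the wolf | the island: the fox, the goose, the pigeon]
7. Smuggler goes to the island with the cat and the wolf.  [the mainland: — | the island: the cat, the fox, the goose, the pigeon, the wolf]

7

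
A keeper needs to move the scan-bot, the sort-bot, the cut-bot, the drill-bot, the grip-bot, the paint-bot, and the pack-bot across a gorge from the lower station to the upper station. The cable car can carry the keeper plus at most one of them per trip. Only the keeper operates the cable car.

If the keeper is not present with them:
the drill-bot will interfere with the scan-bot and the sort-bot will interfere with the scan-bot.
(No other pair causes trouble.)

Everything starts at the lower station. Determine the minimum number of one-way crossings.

Counting alone: the keeper can take at most 1 across per trip to the upper station, so moving all 7 needs at least 7 loaded trips out, with a return between consecutive ones — at least 13 crossings.
The safety rule pushes this higher. Following every safe sequence of crossings, the most of the 7 that can be at the upper station as the cable car arrives there on crossing 13 is 6 — never all 7.
So no plan with fewer than 15 crossings exists, and this one achieves 15:
1. Keeper goes to the upper station with the scan-bot.  [the lower station: the cut-bot, the drill-bot, the grip-bot, the pack-bot, the paint-bot, the sort-bot | the upper station: the scan-bot]
2. Keeper goes back to the lower station alone.  [the lower station: the cut-bot, the drill-bot, the grip-bot, the pack-bot, the paint-bot, the sort-bot | the upper station: the scan-bot]
3. Keeper goes to the upper station with the sort-bot.  [the lower station: the cut-bot, the drill-bot, the grip-bot, the pack-bot, the paint-bot | the upper station: the scan-bot, the sort-bot]
4. Keeper goes back to the lower station with the scan-bot.  [the lower station: the cut-bot, the drill-bot, the grip-bot, the pack-bot, the paint-bot, the scan-bot | the upper station: the sort-bot]
5. Keeper goes to the upper station with the drill-bot.  [the lower station: the cut-bot, the grip-bot, the pack-bot, the paint-bot, the scan-bot | the upper station: the drill-bot, the sort-bot]
6. Keeper goes back to the lower station alone.  [the lower station: the cut-bot, the grip-bot, the pack-bot, the paint-bot, the scan-bot | the upper station: the drill-bot, the sort-bot]
7. Keeper goes to the upper station with the cut-bot.  [the lower station: the grip-bot, the pack-bot, the paint-bot, the scan-bot | the upper station: the cut-bot, the drill-bot, the sort-bot]
8. Keeper goes back to the lower station alone.  [the lower station: the grip-bot, the pack-bot, the paint-bot, the scan-bot | the upper station: the cut-bot, the drill-bot, the sort-bot]
9. Keeper goes to the upper station with the grip-bot.  [the lower station: the pack-bot, the paint-bot, the scan-bot | the upper station: the cut-bot, the drill-bot, the grip-bot, the sort-bot]
10. Keeper goes back to the lower station alone.  [the lower station: the pack-bot, the paint-bot, the scan-bot | the upper station: the cut-bot, the drill-bot, the grip-bot, the sort-bot]
11. Keeper goes to the upper station with the paint-bot.  [the lower station: the pack-bot, the scan-bot | the upper station: the cut-bot, the drill-bot, the grip-bot, the paint-bot, the sort-bot]
12. Keeper goes back to the lower station alone.  [the lower station: the pack-bot, the scan-bot | the upper station: the cut-bot, the drill-bot, the grip-bot, the paint-bot, the sort-bot]
13. Keeper goes to the upper station with the pack-bot.  [the lower station: the scan-bot | the upper station: the cut-bot, the drill-bot, the grip-bot, the pack-bot, the paint-bot, the sort-bot]
14. Keeper goes back to the lower station alone.  [the lower station: the scan-bot | the upper station: the cut-bot, the drill-bot, the grip-bot, the pack-bot, the paint-bot, the sort-bot]
15. Keeper goes to the upper station with the scan-bot.  [the lower station: — | the upper station: the cut-bot, the drill-bot, the grip-bot, the pack-bot, the paint-bot, the scan-bot, the sort-bot]

15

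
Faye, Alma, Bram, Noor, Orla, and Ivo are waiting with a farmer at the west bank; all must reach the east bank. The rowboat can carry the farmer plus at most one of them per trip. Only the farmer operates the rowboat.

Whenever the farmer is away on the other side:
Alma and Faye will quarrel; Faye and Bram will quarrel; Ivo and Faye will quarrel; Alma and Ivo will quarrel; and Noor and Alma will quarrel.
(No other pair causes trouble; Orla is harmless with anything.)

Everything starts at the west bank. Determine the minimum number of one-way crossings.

impossible

Whatever the first load, the items left behind include a forbidden pair without the farmer. No opening move is safe, so no plan exists.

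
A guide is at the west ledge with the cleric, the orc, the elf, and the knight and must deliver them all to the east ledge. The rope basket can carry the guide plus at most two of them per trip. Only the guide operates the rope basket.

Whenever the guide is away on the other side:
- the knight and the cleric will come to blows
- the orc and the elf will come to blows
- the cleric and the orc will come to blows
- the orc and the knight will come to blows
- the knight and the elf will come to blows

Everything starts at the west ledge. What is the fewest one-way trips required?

5

Counting alone: the guide can take at most 2 across per trip to the east ledge, so moving all 4 needs at least 2 loaded trips out, with a return between consecutive ones — at least 3 crossings.
The safety rule pushes this higher. Following every safe sequence of crossings, the most of the 4 that can be at the east ledge as the rope basket arrives there on crossing 3 is 3 — never all 4.
So no plan with fewer than 5 crossings exists, and this one achieves 5:
1. Guide goes to the east ledge with the knight and the orc.  [the west ledge: the cleric, the elf | the east ledge: the knight, the orc]
2. Guide goes back to the west ledge with the orc.  [the west ledge: the cleric, the elf, the orc | the east ledge: the knight]
3. Guide goes to the east ledge with the cleric and the elf.  [the west ledge: the orc | the east ledge: the cleric, the elf, the knight]
4. Guide goes back to the west ledge with the knight.  [the west ledge: the knight, the orc | the east ledge: the cleric, the elf]
5. Guide goes to the east ledge with the knight and the orc.  [the west ledge: — | the east ledge: the cleric, the elf, the knight, the orc]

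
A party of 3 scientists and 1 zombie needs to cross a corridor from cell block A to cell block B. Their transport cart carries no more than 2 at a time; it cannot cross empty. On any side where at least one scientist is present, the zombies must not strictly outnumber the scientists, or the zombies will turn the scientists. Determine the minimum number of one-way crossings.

Counting alone: each trip to cell block B takes at most 2 across and each return brings at least 1 back, so after t trips out (and t−1 returns) at most 2t − (t−1) of the 4 are across; that first reaches 4 at t = 3, so at least 5 crossings are needed.
The plan below uses exactly 5 crossings, so it is optimal:
1. 1 scientist and 1 zombie → cell block B.  (cell block A: 2S 0Z; cell block B: 1S 1Z)
2. 1 zombie ← cell block A.  (cell block A: 2S 1Z; cell block B: 1S 0Z)
3. 1 scientist and 1 zombie → cell block B.  (cell block A: 1S 0Z; cell block B: 2S 1Z)
4. 1 zombie ← cell block A.  (cell block A: 1S 1Z; cell block B: 2S 0Z)
5. 1 scientist and 1 zombie → cell block B.  (cell block A: 0S 0Z; cell block B: 3S 1Z)

5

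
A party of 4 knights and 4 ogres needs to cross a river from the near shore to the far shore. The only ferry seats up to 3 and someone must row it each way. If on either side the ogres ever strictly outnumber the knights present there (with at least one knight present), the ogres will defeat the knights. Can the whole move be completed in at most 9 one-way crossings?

Yes

Yes — this plan uses 9 crossings (≤ 9):
1. 2 ogres → the far shore.  (the near shore: 4K 2O; the far shore: 0K 2O)
2. 1 ogre ← the near shore.  (the near shore: 4K 3O; the far shore: 0K 1O)
3. 3 ogres → the far shore.  (the near shore: 4K 0O; the far shore: 0K 4O)
4. 1 ogre ← the near shore.  (the near shore: 4K 1O; the far shore: 0K 3O)
5. 3 knights → the far shore.  (the near shore: 1K 1O; the far shore: 3K 3O)
6. 1 knight and 1 ogre ← the near shore.  (the near shore: 2K 2O; the far shore: 2K 2O)
7. 2 knights → the far shore.  (the near shore: 0K 2O; the far shore: 4K 2O)
8. 1 ogre ← the near shore.  (the near shore: 0K 3O; the far shore: 4K 1O)
9. 3 ogres → the far shore.  (the near shore: 0K 0O; the far shore: 4K 4O)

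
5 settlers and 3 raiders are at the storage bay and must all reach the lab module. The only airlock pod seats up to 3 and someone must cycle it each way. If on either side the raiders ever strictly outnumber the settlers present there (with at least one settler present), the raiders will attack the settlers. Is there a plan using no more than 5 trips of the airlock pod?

Counting alone: each trip to the lab module takes at most 3 across and each return brings at least 1 back, so after t trips out (and t−1 returns) at most 3t − (t−1) of the 8 are across; that first reaches 8 at t = 4, so at least 7 crossings are needed.
Since 5 < 7, 5 crossings cannot be enough. (The shortest complete plan in fact takes 7:)
1. 2 raiders → the lab module.  (the storage bay: 5S 1R; the lab module: 0S 2R)
2. 1 raider ← the storage bay.  (the storage bay: 5S 2R; the lab module: 0S 1R)
3. 2 settlers and 1 raider → the lab module.  (the storage bay: 3S 1R; the lab module: 2S 2R)
4. 1 raider ← the storage bay.  (the storage bay: 3S 2R; the lab module: 2S 1R)
5. 1 settler and 2 raiders → the lab module.  (the storage bay: 2S 0R; the lab module: 3S 3R)
6. 1 raider ← the storage bay.  (the storage bay: 2S 1R; the lab module: 3S 2R)
7. 2 settlers and 1 raider → the lab module.  (the storage bay: 0S 0R; the lab module: 5S 3R)

No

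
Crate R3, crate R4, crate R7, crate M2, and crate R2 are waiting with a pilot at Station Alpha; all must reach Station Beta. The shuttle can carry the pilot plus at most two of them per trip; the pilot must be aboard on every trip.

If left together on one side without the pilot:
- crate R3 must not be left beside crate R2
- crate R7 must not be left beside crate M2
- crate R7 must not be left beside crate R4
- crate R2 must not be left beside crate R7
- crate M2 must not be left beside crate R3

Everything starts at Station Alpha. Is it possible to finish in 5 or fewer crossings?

Counting alone: the pilot can take at most 2 across per trip to Station Beta, so moving all 5 needs at least 3 loaded trips out, with a return between consecutive ones — at least 5 crossings.
The safety rule pushes this higher. Following every safe sequence of crossings, the most of the 5 that can be at Station Beta as the shuttle arrives there on crossing 5 is 4 — never all 5.
So the move cannot be finished within 5 crossings. (The shortest complete plan takes 7:)
1. Pilot goes to Station Beta with crate R3 and crate R7.  [Station Alpha: crate M2, crate R2, crate R4 | Station Beta: crate R3, crate R7]
2. Pilot goes back to Station Alpha alone.  [Station Alpha: crate M2, crate R2, crate R4 | Station Beta: crate R3, crate R7]
3. Pilot goes to Station Beta with crate R4.  [Station Alpha: crate M2, crate R2 | Station Beta: crate R3, crate R4, crate R7]
4. Pilot goes back to Station Alpha with crate R7.  [Station Alpha: crate M2, crate R2, crate R7 | Station Beta: crate R3, crate R4]
5. Pilot goes to Station Beta with crate M2 and crate R2.  [Station Alpha: crate R7 | Station Beta: crate M2, crate R2, crate R3, crate R4]
6. Pilot goes back to Station Alpha with crate R3.  [Station Alpha: crate R3, crate R7 | Station Beta: crate M2, crate R2, crate R4]
7. Pilot goes to Station Beta with crate R3 and crate R7.  [Station Alpha: — | Station Beta: crate M2, crate R2, crate R3, crate R4, crate R7]

No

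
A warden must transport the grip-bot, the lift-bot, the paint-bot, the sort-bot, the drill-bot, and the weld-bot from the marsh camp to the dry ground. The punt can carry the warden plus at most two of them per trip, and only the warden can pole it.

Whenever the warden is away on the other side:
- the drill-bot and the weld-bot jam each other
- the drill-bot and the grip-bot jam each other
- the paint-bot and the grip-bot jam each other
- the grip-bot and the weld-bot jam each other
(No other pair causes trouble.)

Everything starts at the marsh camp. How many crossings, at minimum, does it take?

9

Counting alone: the warden can take at most 2 across per trip to the dry ground, so moving all 6 needs at least 3 loaded trips out, with a return between consecutive ones — at least 5 crossings.
The safety rule pushes this higher. Following every safe sequence of crossings, the most of the 6 that can be at the dry ground as the punt arrives there on crossings 5, 7 is 4, 5 respectively — never all 6.
So no plan with fewer than 9 crossings exists, and this one achieves 9:
1. Warden goes to the dry ground with the drill-bot and the grip-bot.  [the marsh camp: the lift-bot, the paint-bot, the sort-bot, the weld-bot | the dry ground: the drill-bot, the grip-bot]
2. Warden goes back to the marsh camp with the grip-bot.  [the marsh camp: the grip-bot, the lift-bot, the paint-bot, the sort-bot, the weld-bot | the dry ground: the drill-bot]
3. Warden goes to the dry ground with the grip-bot and the lift-bot.  [the marsh camp: the paint-bot, the sort-bot, the weld-bot | the dry ground: the drill-bot, the grip-bot, the lift-bot]
4. Warden goes back to the marsh camp with the grip-bot.  [the marsh camp: the grip-bot, the paint-bot, the sort-bot, the weld-bot | the dry ground: the drill-bot, the lift-bot]
5. Warden goes to the dry ground with the grip-bot and the paint-bot.  [the marsh camp: the sort-bot, the weld-bot | the dry ground: the drill-bot, the grip-bot, the lift-bot, the paint-bot]
6. Warden goes back to the marsh camp with the grip-bot.  [the marsh camp: the grip-bot, the sort-bot, the weld-bot | the dry ground: the drill-bot, the lift-bot, the paint-bot]
7. Warden goes to the dry ground with the grip-bot and the sort-bot.  [the marsh camp: the weld-bot | the dry ground: the drill-bot, the grip-bot, the lift-bot, the paint-bot, the sort-bot]
8. Warden goes back to the marsh camp with the grip-bot.  [the marsh camp: the grip-bot, the weld-bot | the dry ground: the drill-bot, the lift-bot, the paint-bot, the sort-bot]
9. Warden goes to the dry ground with the grip-bot and the weld-bot.  [the marsh camp: — | the dry ground: the drill-bot, the grip-bot, the lift-bot, the paint-bot, the sort-bot, the weld-bot]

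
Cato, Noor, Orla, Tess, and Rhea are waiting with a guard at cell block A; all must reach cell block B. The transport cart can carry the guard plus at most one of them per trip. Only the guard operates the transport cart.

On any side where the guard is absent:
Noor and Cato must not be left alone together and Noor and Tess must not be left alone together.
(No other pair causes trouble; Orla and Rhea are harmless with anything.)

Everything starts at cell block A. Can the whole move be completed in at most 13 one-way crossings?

Yes — this plan uses 11 crossings (≤ 13):
1. Guard goes to cell block B with Noor.  [cell block A: Cato, Orla, Rhea, Tess | cell block B: Noor]
2. Guard goes back to cell block A alone.  [cell block A: Cato, Orla, Rhea, Tess | cell block B: Noor]
3. Guard goes to cell block B with Cato.  [cell block A: Orla, Rhea, Tess | cell block B: Cato, Noor]
4. Guard goes back to cell block A with Noor.  [cell block A: Noor, Orla, Rhea, Tess | cell block B: Cato]
5. Guard goes to cell block B with Tess.  [cell block A: Noor, Orla, Rhea | cell block B: Cato, Tess]
6. Guard goes back to cell block A alone.  [cell block A: Noor, Orla, Rhea | cell block B: Cato, Tess]
7. Guard goes to cell block B with Orla.  [cell block A: Noor, Rhea | cell block B: Cato, Orla, Tess]
8. Guard goes back to cell block A alone.  [cell block A: Noor, Rhea | cell block B: Cato, Orla, Tess]
9. Guard goes to cell block B with Rhea.  [cell block A: Noor | cell block B: Cato, Orla, Rhea, Tess]
10. Guard goes back to cell block A alone.  [cell block A: Noor | cell block B: Cato, Orla, Rhea, Tess]
11. Guard goes to cell block B with Noor.  [cell block A: — | cell block B: Cato, Noor, Orla, Rhea, Tess]

Yes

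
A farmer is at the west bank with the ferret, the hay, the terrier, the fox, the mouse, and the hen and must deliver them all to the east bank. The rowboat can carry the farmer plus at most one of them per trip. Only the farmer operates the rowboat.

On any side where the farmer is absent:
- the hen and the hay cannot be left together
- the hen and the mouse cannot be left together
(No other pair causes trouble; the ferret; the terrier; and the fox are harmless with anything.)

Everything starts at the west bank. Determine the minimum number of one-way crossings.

13

Counting alone: the farmer can take at most 1 across per trip to the east bank, so moving all 6 needs at least 6 loaded trips out, with a return between consecutive ones — at least 11 crossings.
The safety rule pushes this higher. Following every safe sequence of crossings, the most of the 6 that can be at the east bank as the rowboat arrives there on crossing 11 is 5 — never all 6.
So no plan with fewer than 13 crossings exists, and this one achieves 13:
1. Farmer goes to the east bank with the hen.
2. Farmer goes back to the west bank alone.
3. Farmer goes to the east bank with the ferret.
4. Farmer goes back to the west bank alone.
5. Farmer goes to the east bank with the hay.
6. Farmer goes back to the west bank with the hen.
7. Farmer goes to the east bank with the mouse.
8. Farmer goes back to the west bank alone.
9. Farmer goes to the east bank with the terrier.
10. Farmer goes back to the west bank alone.
11. Farmer goes to the east bank with the fox.
12. Farmer goes back to the west bank alone.
13. Farmer goes to the east bank with the hen.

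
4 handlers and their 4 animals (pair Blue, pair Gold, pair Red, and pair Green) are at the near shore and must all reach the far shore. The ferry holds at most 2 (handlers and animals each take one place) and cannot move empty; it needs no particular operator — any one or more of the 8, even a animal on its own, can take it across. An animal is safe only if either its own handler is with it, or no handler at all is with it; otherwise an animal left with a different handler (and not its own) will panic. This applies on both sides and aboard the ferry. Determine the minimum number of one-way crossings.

impossible

Following every safe sequence of crossings from the start, the most of the 8 that can be at the far shore as the ferry arrives there on crossings 1, 3, 5 is 2, 3, 4 respectively; the best ever achieved is 4 of 8.
From crossing 7 on, no configuration arises that was not already reachable earlier: only 44 distinct safe configurations (who is on which side, and where the ferry is) can ever be reached, none of them has everyone across, and every continuation just revisits them. So no valid plan exists.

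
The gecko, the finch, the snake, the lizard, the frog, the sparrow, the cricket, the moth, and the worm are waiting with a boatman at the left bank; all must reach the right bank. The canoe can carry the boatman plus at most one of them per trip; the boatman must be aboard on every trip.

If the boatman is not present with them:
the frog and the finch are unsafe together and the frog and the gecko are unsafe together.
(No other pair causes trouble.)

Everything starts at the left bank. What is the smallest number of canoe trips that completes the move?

Counting alone: the boatman can take at most 1 across per trip to the right bank, so moving all 9 needs at least 9 loaded trips out, with a return between consecutive ones — at least 17 crossings.
The safety rule pushes this higher. Following every safe sequence of crossings, the most of the 9 that can be at the right bank as the canoe arrives there on crossing 17 is 8 — never all 9.
So no plan with fewer than 19 crossings exists, and this one achieves 19:
1. Boatman goes to the right bank with the frog.  [the left bank: the cricket, the finch, the gecko, the lizard, the moth, the snake, the sparrow, the worm | the right bank: the frog]
2. Boatman goes back to the left bank alone.  [the left bank: the cricket, the finch, the gecko, the lizard, the moth, the snake, the sparrow, the worm | the right bank: the frog]
3. Boatman goes to the right bank with the gecko.  [the left bank: the cricket, the finch, the lizard, the moth, the snake, the sparrow, the worm | the right bank: the frog, the gecko]
4. Boatman goes back to the left bank with the frog.  [the left bank: the cricket, the finch, the frog, the lizard, the moth, the snake, the sparrow, the worm | the right bank: the gecko]
5. Boatman goes to the right bank with the finch.  [the left bank: the cricket, the frog, the lizard, the moth, the snake, the sparrow, the worm | the right bank: the finch, the gecko]
6. Boatman goes back to the left bank alone.  [the left bank: the cricket, the frog, the lizard, the moth, the snake, the sparrow, the worm | the right bank: the finch, the gecko]
7. Boatman goes to the right bank with the snake.  [the left bank: the cricket, the frog, the lizard, the moth, the sparrow, the worm | the right bank: the finch, the gecko, the snake]
8. Boatman goes back to the left bank alone.  [the left bank: the cricket, the frog, the lizard, the moth, the sparrow, the worm | the right bank: the finch, the gecko, the snake]
9. Boatman goes to the right bank with the lizard.  [the left bank: the cricket, the frog, the moth, the sparrow, the worm | the right bank: the finch, the gecko, the lizard, the snake]
10. Boatman goes back to the left bank alone.  [the left bank: the cricket, the frog, the moth, the sparrow, the worm | the right bank: the finch, the gecko, the lizard, the snake]
11. Boatman goes to the right bank with the sparrow.  [the left bank: the cricket, the frog, the moth, the worm | the right bank: the finch, the gecko, the lizard, the snake, the sparrow]
12. Boatman goes back to the left bank alone.  [the left bank: the cricket, the frog, the moth, the worm | the right bank: the finch, the gecko, the lizard, the snake, the sparrow]
13. Boatman goes to the right bank with the cricket.  [the left bank: the frog, the moth, the worm | the right bank: the cricket, the finch, the gecko, the lizard, the snake, the sparrow]
14. Boatman goes back to the left bank alone.  [the left bank: the frog, the moth, the worm | the right bank: the cricket, the finch, the gecko, the lizard, the snake, the sparrow]
15. Boatman goes to the right bank with the moth.  [the left bank: the frog, the worm | the right bank: the cricket, the finch, the gecko, the lizard, the moth, the snake, the sparrow]
16. Boatman goes back to the left bank alone.  [the left bank: the frog, the worm | the right bank: the cricket, the finch, the gecko, the lizard, the moth, the snake, the sparrow]
17. Boatman goes to the right bank with the worm.  [the left bank: the frog | the right bank: the cricket, the finch, the gecko, the lizard, the moth, the snake, the sparrow, the worm]
18. Boatman goes back to the left bank alone.  [the left bank: the frog | the right bank: the cricket, the finch, the gecko, the lizard, the moth, the snake, the sparrow, the worm]
19. Boatman goes to the right bank with the frog.  [the left bank: — | the right bank: the cricket, the finch, the frog, the gecko, the lizard, the moth, the snake, the sparrow, the worm]

19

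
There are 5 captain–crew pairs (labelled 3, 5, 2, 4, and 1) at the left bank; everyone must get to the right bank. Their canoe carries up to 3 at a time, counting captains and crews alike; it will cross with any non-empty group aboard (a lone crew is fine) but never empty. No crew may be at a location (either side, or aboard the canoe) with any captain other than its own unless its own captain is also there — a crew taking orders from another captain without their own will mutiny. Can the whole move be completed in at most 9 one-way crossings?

Counting alone: each trip to the right bank takes at most 3 across and each return brings at least 1 back, so after t trips out (and t−1 returns) at most 3t − (t−1) of the 10 are across; that first reaches 10 at t = 5, so at least 9 crossings are needed.
The safety rule pushes this higher. Following every safe sequence of crossings, the most of the 10 that can be at the right bank as the canoe arrives there on crossing 9 is 9 — never all 10.
So the move cannot be finished within 9 crossings. (The shortest complete plan takes 11:)
1. captain 3 and crew 3 cross → the right bank.
2. captain 3 crosses ← the left bank.
3. crew 2, crew 4, and crew 5 cross → the right bank.
4. crew 3 crosses ← the left bank.
5. captain 2, captain 4, and captain 5 cross → the right bank.
6. captain 5 and crew 5 cross ← the left bank.
7. captain 1, captain 3, and captain 5 cross → the right bank.
8. crew 2 crosses ← the left bank.
9. crew 3 and crew 5 cross → the right bank.
10. crew 3 crosses ← the left bank.
11. crew 1, crew 2, and crew 3 cross → the right bank.

No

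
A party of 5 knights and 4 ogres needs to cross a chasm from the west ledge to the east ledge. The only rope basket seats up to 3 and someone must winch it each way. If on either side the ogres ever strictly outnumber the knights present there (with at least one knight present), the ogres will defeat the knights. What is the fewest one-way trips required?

Counting alone: each trip to the east ledge takes at most 3 across and each return brings at least 1 back, so after t trips out (and t−1 returns) at most 3t − (t−1) of the 9 are across; that first reaches 9 at t = 4, so at least 7 crossings are needed.
The plan below uses exactly 7 crossings, so it is optimal:
1. 3 ogres → the east ledge.  (the west ledge: 5K 1O; the east ledge: 0K 3O)
2. 1 ogre ← the west ledge.  (the west ledge: 5K 2O; the east ledge: 0K 2O)
3. 3 knights → the east ledge.  (the west ledge: 2K 2O; the east ledge: 3K 2O)
4. 1 knight ← the west ledge.  (the west ledge: 3K 2O; the east ledge: 2K 2O)
5. 2 knights and 1 ogre → the east ledge.  (the west ledge: 1K 1O; the east ledge: 4K 3O)
6. 1 knight ← the west ledge.  (the west ledge: 2K 1O; the east ledge: 3K 3O)
7. 2 knights and 1 ogre → the east ledge.  (the west ledge: 0K 0O; the east ledge: 5K 4O)

7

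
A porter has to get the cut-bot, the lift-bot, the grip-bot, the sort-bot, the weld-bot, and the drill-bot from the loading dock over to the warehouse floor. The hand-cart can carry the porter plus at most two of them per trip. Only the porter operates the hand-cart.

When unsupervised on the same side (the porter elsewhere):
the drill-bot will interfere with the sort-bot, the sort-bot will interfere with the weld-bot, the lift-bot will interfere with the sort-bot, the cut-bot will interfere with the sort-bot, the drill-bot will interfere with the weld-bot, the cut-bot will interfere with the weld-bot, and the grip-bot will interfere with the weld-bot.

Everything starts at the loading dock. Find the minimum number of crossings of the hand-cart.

Counting alone: the porter can take at most 2 across per trip to the warehouse floor, so moving all 6 needs at least 3 loaded trips out, with a return between consecutive ones — at least 5 crossings.
The safety rule pushes this higher. Following every safe sequence of crossings, the most of the 6 that can be at the warehouse floor as the hand-cart arrives there on crossings 5, 7 is 4, 5 respectively — never all 6.
So no plan with fewer than 9 crossings exists, and this one achieves 9:
1. Porter goes to the warehouse floor with the sort-bot and the weld-bot.
2. Porter goes back to the loading dock with the sort-bot.
3. Porter goes to the warehouse floor with the lift-bot and the sort-bot.
4. Porter goes back to the loading dock with the sort-bot.
5. Porter goes to the warehouse floor with the cut-bot and the drill-bot.
6. Porter goes back to the loading dock with the weld-bot.
7. Porter goes to the warehouse floor with the grip-bot and the sort-bot.
8. Porter goes back to the loading dock with the sort-bot.
9. Porter goes to the warehouse floor with the sort-bot and the weld-bot.

9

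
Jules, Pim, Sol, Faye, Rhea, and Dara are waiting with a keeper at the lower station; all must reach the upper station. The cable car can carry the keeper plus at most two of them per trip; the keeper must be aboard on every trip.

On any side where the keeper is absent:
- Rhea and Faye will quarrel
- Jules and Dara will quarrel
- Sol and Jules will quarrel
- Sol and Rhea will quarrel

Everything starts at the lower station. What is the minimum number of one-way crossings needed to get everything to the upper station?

Counting alone: the keeper can take at most 2 across per trip to the upper station, so moving all 6 needs at least 3 loaded trips out, with a return between consecutive ones — at least 5 crossings.
The safety rule pushes this higher. Following every safe sequence of crossings, the most of the 6 that can be at the upper station as the cable car arrives there on crossing 5 is 5 — never all 6.
So no plan with fewer than 7 crossings exists, and this one achieves 7:
1. Keeper goes to the upper station with Jules and Rhea.
2. Keeper goes back to the lower station alone.
3. Keeper goes to the upper station with Pim and Sol.
4. Keeper goes back to the lower station with Jules and Rhea.
5. Keeper goes to the upper station with Dara and Faye.
6. Keeper goes back to the lower station alone.
7. Keeper goes to the upper station with Jules and Rhea.

7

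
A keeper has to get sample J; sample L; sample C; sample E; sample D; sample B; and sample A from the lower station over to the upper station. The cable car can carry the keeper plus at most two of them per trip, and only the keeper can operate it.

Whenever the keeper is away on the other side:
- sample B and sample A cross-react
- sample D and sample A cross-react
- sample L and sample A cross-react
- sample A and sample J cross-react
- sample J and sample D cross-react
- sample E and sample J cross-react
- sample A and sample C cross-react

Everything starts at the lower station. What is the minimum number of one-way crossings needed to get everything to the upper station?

Counting alone: the keeper can take at most 2 across per trip to the upper station, so moving all 7 needs at least 4 loaded trips out, with a return between consecutive ones — at least 7 crossings.
The safety rule pushes this higher. Following every safe sequence of crossings, the most of the 7 that can be at the upper station as the cable car arrives there on crossings 7, 9 is 5, 6 respectively — never all 7.
So no plan with fewer than 11 crossings exists, and this one achieves 11:
1. Keeper goes to the upper station with sample A and sample J.  [the lower station: sample B, sample C, sample D, sample E, sample L | the upper station: sample A, sample J]
2. Keeper goes back to the lower station with sample J.  [the lower station: sample B, sample C, sample D, sample E, sample J, sample L | the upper station: sample A]
3. Keeper goes to the upper station with sample J and sample L.  [the lower station: sample B, sample C, sample D, sample E | the upper station: sample A, sample J, sample L]
4. Keeper goes back to the lower station with sample A.  [the lower station: sample A, sample B, sample C, sample D, sample E | the upper station: sample J, sample L]
5. Keeper goes to the upper station with sample A and sample C.  [the lower station: sample B, sample D, sample E | the upper station: sample A, sample C, sample J, sample L]
6. Keeper goes back to the lower station with sample A.  [the lower station: sample A, sample B, sample D, sample E | the upper station: sample C, sample J, sample L]
7. Keeper goes to the upper station with sample B and sample D.  [the lower station: sample A, sample E | the upper station: sample B, sample C, sample D, sample J, sample L]
8. Keeper goes back to the lower station with sample J.  [the lower station: sample A, sample E, sample J | the upper station: sample B, sample C, sample D, sample L]
9. Keeper goes to the upper station with sample E and sample J.  [the lower station: sample A | the upper station: sample B, sample C, sample D, sample E, sample J, sample L]
10. Keeper goes back to the lower station with sample J.  [the lower station: sample A, sample J | the upper station: sample B, sample C, sample D, sample E, sample L]
11. Keeper goes to the upper station with sample A and sample J.  [the lower station: — | the upper station: sample A, sample B, sample C, sample D, sample E, sample J, sample L]

11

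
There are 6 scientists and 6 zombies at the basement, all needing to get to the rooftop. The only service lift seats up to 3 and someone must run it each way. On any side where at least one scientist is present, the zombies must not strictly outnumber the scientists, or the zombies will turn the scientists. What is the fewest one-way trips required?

Following every safe sequence of crossings from the start, the most of the 12 that can be at the rooftop as the service lift arrives there on crossings 1, 3, 5 is 3, 5, 6 respectively; the best ever achieved is 6 of 12.
From crossing 7 on, no configuration arises that was not already reachable earlier: only 17 distinct safe configurations (who is on which side, and where the service lift is) can ever be reached, none of them has everyone across, and every continuation just revisits them. They are: 0 scientists + 0 zombies across (service lift back at the start); 0 scientists + 1 zombie across (service lift there); 0 scientists + 1 zombie across (service lift back at the start); 0 scientists + 2 zombies across (service lift there); 0 scientists + 2 zombies across (service lift back at the start); 0 scientists + 3 zombies across (service lift there); 0 scientists + 3 zombies across (service lift back at the start); 0 scientists + 4 zombies across (service lift there); 0 scientists + 4 zombies across (service lift back at the start); 0 scientists + 5 zombies across (service lift there); 0 scientists + 5 zombies across (service lift back at the start); 0 scientists + 6 zombies across (service lift there); 1 scientist + 1 zombie across (service lift there); 1 scientist + 1 zombie across (service lift back at the start); 2 scientists + 2 zombies across (service lift there); 2 scientists + 2 zombies across (service lift back at the start); 3 scientists + 3 zombies across (service lift there). So no valid plan exists.

impossible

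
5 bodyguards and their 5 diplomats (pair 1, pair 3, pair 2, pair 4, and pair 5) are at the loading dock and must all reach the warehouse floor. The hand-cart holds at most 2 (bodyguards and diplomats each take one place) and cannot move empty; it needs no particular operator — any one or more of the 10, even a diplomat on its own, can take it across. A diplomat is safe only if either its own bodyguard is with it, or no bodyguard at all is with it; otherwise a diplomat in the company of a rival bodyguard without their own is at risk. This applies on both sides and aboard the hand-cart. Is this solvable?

No

Following every safe sequence of crossings from the start, the most of the 10 that can be at the warehouse floor as the hand-cart arrives there on crossings 1, 3, 5, 7 is 2, 3, 4, 5 respectively; the best ever achieved is 5 of 10.
From crossing 9 on, no configuration arises that was not already reachable earlier: only 82 distinct safe configurations (who is on which side, and where the hand-cart is) can ever be reached, none of them has everyone across, and every continuation just revisits them. So no valid plan exists.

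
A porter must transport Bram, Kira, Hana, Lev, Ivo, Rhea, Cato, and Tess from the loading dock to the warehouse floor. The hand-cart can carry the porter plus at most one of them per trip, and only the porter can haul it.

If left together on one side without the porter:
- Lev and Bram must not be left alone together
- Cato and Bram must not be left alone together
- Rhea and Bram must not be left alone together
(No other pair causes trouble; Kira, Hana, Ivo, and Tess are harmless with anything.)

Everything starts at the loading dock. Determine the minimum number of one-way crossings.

Following every safe sequence of crossings from the start, the most of the 8 that can be at the warehouse floor as the hand-cart arrives there on crossings 1, 3, 5, 7, 9, 11 is 1, 2, 3, 4, 5, 6 respectively; the best ever achieved is 6 of 8.
From crossing 13 on, no configuration arises that was not already reachable earlier: only 144 distinct safe configurations (who is on which side, and where the hand-cart is) can ever be reached, none of them has everyone across, and every continuation just revisits them. So no valid plan exists.

impossible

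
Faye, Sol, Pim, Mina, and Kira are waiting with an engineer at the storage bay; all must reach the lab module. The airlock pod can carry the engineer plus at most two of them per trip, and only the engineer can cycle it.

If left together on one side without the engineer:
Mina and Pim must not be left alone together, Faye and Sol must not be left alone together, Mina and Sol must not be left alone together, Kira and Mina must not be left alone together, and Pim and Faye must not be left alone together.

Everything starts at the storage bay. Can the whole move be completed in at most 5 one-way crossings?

Counting alone: the engineer can take at most 2 across per trip to the lab module, so moving all 5 needs at least 3 loaded trips out, with a return between consecutive ones — at least 5 crossings.
The safety rule pushes this higher. Following every safe sequence of crossings, the most of the 5 that can be at the lab module as the airlock pod arrives there on crossing 5 is 4 — never all 5.
So the move cannot be finished within 5 crossings. (The shortest complete plan takes 7:)
1. Engineer goes to the lab module with Faye and Mina.
2. Engineer goes back to the storage bay alone.
3. Engineer goes to the lab module with Sol.
4. Engineer goes back to the storage bay with Faye and Mina.
5. Engineer goes to the lab module with Kira and Pim.
6. Engineer goes back to the storage bay alone.
7. Engineer goes to the lab module with Faye and Mina.

No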